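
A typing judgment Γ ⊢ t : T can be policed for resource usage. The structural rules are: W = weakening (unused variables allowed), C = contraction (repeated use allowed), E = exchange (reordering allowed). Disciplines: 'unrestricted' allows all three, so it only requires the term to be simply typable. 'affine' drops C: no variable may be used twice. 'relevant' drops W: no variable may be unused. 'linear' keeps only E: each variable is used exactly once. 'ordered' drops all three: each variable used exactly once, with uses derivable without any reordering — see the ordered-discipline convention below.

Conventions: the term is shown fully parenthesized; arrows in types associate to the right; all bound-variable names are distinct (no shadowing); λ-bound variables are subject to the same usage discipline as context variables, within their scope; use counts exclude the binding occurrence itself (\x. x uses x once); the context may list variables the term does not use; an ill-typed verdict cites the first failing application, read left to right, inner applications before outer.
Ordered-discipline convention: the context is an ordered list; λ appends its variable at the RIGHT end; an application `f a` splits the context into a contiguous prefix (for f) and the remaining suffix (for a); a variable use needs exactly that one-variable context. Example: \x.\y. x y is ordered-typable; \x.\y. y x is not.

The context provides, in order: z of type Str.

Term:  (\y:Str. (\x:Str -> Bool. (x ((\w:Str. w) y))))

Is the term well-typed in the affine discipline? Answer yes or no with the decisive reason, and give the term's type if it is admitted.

yes — none of z, y, x, w used more than once; term : Str -> (Str -> Bool) -> Bool
counts: z ×0; y [bound] ×1; x [bound] ×1; w [bound] ×1
left-to-right use order: x, w, y
typing: the term checks, with type Str -> (Str -> Bool) -> Bool
across the five disciplines: ordered ✗, linear ✗, affine ✓, relevant ✗, unrestricted ✓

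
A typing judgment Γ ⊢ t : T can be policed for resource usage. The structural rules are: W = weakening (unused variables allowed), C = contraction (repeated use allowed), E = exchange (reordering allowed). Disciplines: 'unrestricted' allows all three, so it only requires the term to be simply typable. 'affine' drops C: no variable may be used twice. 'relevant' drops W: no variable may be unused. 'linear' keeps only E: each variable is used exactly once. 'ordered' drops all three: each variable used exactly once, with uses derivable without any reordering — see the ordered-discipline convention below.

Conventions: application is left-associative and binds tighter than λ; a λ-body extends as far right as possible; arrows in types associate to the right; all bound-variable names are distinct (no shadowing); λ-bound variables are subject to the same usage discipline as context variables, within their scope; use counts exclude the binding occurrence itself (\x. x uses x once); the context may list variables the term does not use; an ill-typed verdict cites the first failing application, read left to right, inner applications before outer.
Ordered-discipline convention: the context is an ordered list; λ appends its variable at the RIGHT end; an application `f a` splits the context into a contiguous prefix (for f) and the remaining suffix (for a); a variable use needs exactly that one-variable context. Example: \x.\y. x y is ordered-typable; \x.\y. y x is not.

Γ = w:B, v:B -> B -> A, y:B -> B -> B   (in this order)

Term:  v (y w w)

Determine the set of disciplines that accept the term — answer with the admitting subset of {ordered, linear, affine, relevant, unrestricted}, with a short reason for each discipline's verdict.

accepted by: relevant, unrestricted
variable uses: w: 2×, v: 1×, y: 1×
order of uses: v, y, w, w
typing: well-typed — term : B -> A
ordered: ✗ — repeated use of w ×2
linear: ✗ — repeated use of w ×2
affine: ✗ — repeated use of w ×2
relevant: ✓ — w, v, y: all used, weakening unneeded
unrestricted: ✓ — type-checks (B -> A) and nothing is barred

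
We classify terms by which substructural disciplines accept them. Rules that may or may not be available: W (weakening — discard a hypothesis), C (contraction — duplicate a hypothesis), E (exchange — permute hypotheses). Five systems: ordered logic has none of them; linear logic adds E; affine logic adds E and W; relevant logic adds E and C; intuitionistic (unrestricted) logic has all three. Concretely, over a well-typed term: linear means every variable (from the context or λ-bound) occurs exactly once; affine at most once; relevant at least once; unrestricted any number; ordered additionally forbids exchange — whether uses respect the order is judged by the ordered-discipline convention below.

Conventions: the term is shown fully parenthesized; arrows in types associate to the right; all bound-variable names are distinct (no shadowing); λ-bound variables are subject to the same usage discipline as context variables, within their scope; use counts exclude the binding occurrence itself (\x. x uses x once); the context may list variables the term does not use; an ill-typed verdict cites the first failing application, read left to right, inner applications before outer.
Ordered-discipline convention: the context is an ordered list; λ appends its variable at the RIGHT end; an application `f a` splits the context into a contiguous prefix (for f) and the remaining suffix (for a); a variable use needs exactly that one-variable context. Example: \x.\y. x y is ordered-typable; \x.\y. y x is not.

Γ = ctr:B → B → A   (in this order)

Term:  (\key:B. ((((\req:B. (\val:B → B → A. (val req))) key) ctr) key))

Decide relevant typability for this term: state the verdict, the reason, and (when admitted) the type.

yes — at least one use each (ctr, key, req, val); term : B → A
variable uses: ctr: 1, key (λ-bound): 2, req (λ-bound): 1, val (λ-bound): 1
uses in reading order: val, req, key, ctr, key
typing: ✓ — B → A
summary: ordered ✗ · linear ✗ · affine ✗ · relevant ✓ · unrestricted ✓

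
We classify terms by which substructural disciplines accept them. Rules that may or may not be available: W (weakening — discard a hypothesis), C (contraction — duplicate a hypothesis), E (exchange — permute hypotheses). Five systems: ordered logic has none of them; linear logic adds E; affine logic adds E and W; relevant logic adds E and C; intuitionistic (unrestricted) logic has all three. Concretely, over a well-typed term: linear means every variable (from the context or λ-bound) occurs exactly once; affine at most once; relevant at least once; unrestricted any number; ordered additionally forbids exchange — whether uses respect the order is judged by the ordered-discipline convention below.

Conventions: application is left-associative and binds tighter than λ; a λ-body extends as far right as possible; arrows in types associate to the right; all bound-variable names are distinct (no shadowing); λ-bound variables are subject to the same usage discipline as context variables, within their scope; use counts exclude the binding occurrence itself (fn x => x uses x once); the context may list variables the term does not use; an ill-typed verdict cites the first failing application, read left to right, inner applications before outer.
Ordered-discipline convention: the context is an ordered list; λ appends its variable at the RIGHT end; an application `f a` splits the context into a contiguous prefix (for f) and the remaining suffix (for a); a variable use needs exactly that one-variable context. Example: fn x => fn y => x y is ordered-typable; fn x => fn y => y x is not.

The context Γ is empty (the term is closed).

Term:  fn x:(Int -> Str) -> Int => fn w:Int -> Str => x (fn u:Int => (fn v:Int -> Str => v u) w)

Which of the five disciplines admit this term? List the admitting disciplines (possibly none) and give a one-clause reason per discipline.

accepted by: linear, affine, relevant, unrestricted
counts: x (bound)=1, w (bound)=1, u (bound)=1, v (bound)=1
use order (left to right): x, v, u, w
typing: well-typed at ((Int -> Str) -> Int) -> (Int -> Str) -> Int
ordered: ✗, needs exchange: uses follow x, v, u, w
linear: ✓, exactly-once usage across x, w, u, v
affine: ✓, none of x, w, u, v used more than once
relevant: ✓, none of x, w, u, v goes unused
unrestricted: ✓, simply typable at ((Int -> Str) -> Int) -> (Int -> Str) -> Int; W, C, E all held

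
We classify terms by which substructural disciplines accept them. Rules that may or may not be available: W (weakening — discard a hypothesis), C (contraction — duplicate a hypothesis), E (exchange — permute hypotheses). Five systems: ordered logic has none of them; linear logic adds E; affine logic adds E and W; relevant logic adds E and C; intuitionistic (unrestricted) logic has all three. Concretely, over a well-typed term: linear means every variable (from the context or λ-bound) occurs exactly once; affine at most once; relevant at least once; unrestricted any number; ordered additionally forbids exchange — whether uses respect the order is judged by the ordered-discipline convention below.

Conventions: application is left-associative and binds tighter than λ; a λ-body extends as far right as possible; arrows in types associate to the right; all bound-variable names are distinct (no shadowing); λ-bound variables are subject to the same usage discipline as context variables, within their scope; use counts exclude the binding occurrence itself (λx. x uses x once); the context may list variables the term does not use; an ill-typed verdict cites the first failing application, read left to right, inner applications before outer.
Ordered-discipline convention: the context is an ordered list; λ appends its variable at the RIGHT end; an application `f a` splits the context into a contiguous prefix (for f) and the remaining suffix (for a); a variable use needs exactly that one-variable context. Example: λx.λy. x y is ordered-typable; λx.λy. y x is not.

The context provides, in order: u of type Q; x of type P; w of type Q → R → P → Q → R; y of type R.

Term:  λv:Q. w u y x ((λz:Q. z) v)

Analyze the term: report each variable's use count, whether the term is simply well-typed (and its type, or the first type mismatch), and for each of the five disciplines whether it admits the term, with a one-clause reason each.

usage: u: 1; x: 1; w: 1; y: 1; v [bound]: 1; z [bound]: 1
use order (left to right): w, u, y, x, z, v
typing: well-typed at Q → R
ordered: ✗ — no contiguous prefix/suffix split fits w, u, y, x, z, v
linear: ✓ — each of u, x, w, y, v, z used exactly once
affine: ✓ — at most one use each (u, x, w, y, v, z)
relevant: ✓ — every one of u, x, w, y, v, z appears
unrestricted: ✓ — typability at Q → R is all that's needed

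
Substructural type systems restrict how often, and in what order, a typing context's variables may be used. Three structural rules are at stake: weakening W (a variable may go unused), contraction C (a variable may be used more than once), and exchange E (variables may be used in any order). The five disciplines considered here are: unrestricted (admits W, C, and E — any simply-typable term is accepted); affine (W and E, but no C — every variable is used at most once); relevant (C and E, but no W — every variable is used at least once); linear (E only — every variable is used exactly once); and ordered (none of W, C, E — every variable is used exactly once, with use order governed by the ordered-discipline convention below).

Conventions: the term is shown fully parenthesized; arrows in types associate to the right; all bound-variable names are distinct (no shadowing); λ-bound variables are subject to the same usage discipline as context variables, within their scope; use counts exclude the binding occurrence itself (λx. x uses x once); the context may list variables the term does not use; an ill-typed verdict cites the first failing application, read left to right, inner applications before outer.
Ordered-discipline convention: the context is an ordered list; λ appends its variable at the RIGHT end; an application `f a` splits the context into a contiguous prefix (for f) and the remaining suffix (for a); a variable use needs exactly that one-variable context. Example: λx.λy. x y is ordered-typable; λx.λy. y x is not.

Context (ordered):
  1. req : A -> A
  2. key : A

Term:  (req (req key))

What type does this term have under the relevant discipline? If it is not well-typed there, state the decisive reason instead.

term : A
counts: req: 2, key: 1
left-to-right use order: req, req, key
typing: well-typed at A
all disciplines: ordered ✗; linear ✗; affine ✗; relevant ✓; unrestricted ✓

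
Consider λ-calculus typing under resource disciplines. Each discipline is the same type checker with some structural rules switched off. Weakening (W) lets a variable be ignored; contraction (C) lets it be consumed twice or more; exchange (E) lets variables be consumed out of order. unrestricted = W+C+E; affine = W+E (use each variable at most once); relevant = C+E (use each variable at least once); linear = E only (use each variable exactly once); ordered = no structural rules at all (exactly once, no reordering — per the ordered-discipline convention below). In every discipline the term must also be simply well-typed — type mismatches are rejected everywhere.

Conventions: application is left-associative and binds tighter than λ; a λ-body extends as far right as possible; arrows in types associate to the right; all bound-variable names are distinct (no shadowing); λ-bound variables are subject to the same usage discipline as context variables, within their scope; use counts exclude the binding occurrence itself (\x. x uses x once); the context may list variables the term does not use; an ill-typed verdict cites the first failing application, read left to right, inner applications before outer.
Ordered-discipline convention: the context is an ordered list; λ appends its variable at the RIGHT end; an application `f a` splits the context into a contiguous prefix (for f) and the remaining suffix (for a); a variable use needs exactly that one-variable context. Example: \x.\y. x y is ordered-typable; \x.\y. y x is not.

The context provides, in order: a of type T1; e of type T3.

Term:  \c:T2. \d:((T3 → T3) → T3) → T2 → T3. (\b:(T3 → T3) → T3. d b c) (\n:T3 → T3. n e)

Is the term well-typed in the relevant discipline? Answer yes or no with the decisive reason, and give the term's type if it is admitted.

no — unused: a — weakening required
counts: a=0; e=1; c (bound)=1; d (bound)=1; b (bound)=1; n (bound)=1
uses in reading order: d, b, c, n, e
typing: ✓ — T2 → (((T3 → T3) → T3) → T2 → T3) → T3
summary: ordered ✗ · linear ✗ · affine ✓ · relevant ✗ · unrestricted ✓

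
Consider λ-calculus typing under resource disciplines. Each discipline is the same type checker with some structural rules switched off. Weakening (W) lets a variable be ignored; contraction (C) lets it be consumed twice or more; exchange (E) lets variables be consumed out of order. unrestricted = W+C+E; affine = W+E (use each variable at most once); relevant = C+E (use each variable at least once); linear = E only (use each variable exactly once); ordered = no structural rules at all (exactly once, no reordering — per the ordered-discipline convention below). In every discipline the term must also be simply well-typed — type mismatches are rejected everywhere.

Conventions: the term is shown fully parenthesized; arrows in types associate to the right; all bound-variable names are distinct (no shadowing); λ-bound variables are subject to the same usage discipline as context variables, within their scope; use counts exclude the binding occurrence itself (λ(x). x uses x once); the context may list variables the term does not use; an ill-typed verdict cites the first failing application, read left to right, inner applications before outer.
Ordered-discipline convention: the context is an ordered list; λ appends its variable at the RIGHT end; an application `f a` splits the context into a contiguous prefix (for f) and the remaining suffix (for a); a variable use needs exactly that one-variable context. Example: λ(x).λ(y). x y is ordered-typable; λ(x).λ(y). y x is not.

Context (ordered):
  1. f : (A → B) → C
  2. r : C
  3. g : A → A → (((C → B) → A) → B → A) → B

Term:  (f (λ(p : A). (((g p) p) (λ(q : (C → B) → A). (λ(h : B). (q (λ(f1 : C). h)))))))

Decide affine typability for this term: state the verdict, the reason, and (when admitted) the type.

no — repeated use of p ×2
usage: f=1; r=0; g=1; p (λ-bound)=2; q (λ-bound)=1; h (λ-bound)=1; f1 (λ-bound)=0
use order (left to right): f, g, p, p, q, h
typing: well-typed at C
summary: ordered ✗ · linear ✗ · affine ✗ · relevant ✗ · unrestricted ✓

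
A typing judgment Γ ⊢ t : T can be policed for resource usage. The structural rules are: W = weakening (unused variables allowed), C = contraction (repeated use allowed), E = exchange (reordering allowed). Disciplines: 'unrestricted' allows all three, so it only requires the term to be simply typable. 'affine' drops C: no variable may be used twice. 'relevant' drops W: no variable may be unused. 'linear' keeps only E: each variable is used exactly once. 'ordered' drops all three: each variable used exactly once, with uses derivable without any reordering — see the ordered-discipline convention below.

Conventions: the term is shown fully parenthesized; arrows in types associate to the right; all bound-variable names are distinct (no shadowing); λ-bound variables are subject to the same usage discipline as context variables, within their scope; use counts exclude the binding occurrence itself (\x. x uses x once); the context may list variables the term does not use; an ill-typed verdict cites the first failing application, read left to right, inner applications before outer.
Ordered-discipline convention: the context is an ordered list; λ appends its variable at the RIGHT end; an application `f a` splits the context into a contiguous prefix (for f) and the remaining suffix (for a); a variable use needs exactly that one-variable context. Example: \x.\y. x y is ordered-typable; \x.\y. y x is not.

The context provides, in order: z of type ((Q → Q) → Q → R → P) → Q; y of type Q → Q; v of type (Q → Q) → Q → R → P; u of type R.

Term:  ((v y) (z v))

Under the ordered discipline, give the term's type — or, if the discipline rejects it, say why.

not well-typed under ordered — v ×2 used more than once (contraction); u never used (weakening)
usage: z: 1, y: 1, v: 2, u: 0
use order (left to right): v, y, z, v
typing: the term checks, with type R → P
all disciplines: ordered ✗, linear ✗, affine ✗, relevant ✗, unrestricted ✓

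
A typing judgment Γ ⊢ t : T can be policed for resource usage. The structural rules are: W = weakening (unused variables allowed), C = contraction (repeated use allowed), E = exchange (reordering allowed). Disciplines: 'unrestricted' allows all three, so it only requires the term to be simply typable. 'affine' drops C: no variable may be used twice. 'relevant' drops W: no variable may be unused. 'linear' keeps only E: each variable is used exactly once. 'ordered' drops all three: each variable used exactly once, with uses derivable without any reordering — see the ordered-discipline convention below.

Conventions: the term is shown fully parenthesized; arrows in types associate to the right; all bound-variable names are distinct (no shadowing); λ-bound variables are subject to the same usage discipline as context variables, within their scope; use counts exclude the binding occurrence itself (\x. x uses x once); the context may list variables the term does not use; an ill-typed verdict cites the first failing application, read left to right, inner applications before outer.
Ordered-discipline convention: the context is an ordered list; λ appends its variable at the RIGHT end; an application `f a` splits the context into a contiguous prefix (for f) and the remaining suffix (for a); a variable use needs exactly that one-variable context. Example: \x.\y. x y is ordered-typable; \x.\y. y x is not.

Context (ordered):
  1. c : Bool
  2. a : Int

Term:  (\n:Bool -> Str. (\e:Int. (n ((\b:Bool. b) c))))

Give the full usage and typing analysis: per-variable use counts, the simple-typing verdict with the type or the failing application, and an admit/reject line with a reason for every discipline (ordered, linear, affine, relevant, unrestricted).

variable uses: c: 1, a: 0, n (λ-bound): 1, e (λ-bound): 0, b (λ-bound): 1
left-to-right use order: n, b, c
typing: well-typed at (Bool -> Str) -> Int -> Str
ordered: ✗ — unused: a, e — weakening required
linear: ✗ — unused: a, e — weakening required
affine: ✓ — c, a, n, e, b: no repeats, contraction unneeded
relevant: ✗ — unused: a, e — weakening required
unrestricted: ✓ — simply typable at (Bool -> Str) -> Int -> Str; W, C, E all held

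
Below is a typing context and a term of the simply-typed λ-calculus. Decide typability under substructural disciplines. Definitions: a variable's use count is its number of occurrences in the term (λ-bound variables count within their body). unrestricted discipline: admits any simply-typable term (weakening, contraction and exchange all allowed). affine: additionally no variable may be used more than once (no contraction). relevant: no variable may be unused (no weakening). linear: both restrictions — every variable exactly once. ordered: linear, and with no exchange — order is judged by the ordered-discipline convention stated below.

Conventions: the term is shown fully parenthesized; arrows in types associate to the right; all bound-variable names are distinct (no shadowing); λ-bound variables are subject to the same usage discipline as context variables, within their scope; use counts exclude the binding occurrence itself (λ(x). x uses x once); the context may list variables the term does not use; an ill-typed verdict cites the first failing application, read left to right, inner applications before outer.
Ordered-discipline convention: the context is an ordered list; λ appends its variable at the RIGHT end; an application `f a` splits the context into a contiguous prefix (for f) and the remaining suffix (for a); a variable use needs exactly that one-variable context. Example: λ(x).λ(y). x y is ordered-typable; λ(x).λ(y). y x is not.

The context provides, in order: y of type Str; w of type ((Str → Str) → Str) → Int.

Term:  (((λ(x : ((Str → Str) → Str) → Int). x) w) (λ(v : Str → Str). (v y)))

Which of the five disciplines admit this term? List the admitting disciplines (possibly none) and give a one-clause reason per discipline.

admitted by: linear, affine, relevant, unrestricted
usage: y: 1; w: 1; x (bound): 1; v (bound): 1
use order (left to right): x, w, v, y
typing: ✓ — Int
ordered: ✗, needs exchange: uses follow x, w, v, y
linear: ✓, each of y, w, x, v used exactly once
affine: ✓, at most one use each (y, w, x, v)
relevant: ✓, every one of y, w, x, v appears
unrestricted: ✓, typability at Int is all that's needed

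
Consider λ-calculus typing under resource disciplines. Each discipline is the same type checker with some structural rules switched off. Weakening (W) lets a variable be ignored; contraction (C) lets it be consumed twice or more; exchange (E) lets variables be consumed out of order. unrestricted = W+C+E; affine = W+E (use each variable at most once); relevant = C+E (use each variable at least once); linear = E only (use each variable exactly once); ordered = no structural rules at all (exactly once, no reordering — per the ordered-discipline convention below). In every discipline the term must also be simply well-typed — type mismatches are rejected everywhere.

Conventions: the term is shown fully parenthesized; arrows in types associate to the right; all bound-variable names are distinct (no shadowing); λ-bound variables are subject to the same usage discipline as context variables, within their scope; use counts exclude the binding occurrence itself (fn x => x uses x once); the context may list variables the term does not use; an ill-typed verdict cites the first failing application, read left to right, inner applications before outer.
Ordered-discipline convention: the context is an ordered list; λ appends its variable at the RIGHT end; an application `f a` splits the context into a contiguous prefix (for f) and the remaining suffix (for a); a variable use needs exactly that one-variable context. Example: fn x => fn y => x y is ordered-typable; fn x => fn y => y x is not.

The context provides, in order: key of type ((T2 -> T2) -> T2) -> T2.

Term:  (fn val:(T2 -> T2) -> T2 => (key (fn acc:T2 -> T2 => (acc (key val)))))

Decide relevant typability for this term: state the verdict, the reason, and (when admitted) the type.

yes — at least one use each (key, val, acc); term : ((T2 -> T2) -> T2) -> T2
use counts: key=2; val [bound]=1; acc [bound]=1
use order (left to right): key, acc, key, val
typing: ✓ — ((T2 -> T2) -> T2) -> T2
all disciplines: ordered ✗ · linear ✗ · affine ✗ · relevant ✓ · unrestricted ✓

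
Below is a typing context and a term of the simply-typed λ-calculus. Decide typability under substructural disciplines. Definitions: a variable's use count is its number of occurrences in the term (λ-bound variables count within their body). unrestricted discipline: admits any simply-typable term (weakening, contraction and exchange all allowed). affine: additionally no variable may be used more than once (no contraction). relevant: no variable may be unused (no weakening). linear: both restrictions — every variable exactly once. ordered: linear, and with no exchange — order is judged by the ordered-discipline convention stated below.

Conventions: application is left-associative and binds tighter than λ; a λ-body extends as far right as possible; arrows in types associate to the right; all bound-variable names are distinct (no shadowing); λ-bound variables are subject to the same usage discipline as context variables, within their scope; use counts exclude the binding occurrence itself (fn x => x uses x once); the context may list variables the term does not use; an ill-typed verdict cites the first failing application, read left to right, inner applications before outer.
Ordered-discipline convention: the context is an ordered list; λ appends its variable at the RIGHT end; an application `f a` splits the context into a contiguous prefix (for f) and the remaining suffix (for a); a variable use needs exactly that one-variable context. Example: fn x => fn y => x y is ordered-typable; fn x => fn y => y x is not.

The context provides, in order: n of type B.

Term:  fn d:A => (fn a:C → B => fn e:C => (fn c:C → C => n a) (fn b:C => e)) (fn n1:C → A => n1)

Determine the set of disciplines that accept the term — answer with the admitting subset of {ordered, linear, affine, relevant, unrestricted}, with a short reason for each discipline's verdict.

admitted by: none
variable uses: n ×1; d (λ-bound) ×0; a (λ-bound) ×1; e (λ-bound) ×1; c (λ-bound) ×0; b (λ-bound) ×0; n1 (λ-bound) ×1
left-to-right use order: n, a, e, n1
typing: ill-typed: applying a non-function (B)
ordered ✗ (fails simple typing)
linear ✗ (a type mismatch blocks all five)
affine ✗ (the type mismatch rejects it)
relevant ✗ (not simply typable)
unrestricted ✗ (fails simple typing)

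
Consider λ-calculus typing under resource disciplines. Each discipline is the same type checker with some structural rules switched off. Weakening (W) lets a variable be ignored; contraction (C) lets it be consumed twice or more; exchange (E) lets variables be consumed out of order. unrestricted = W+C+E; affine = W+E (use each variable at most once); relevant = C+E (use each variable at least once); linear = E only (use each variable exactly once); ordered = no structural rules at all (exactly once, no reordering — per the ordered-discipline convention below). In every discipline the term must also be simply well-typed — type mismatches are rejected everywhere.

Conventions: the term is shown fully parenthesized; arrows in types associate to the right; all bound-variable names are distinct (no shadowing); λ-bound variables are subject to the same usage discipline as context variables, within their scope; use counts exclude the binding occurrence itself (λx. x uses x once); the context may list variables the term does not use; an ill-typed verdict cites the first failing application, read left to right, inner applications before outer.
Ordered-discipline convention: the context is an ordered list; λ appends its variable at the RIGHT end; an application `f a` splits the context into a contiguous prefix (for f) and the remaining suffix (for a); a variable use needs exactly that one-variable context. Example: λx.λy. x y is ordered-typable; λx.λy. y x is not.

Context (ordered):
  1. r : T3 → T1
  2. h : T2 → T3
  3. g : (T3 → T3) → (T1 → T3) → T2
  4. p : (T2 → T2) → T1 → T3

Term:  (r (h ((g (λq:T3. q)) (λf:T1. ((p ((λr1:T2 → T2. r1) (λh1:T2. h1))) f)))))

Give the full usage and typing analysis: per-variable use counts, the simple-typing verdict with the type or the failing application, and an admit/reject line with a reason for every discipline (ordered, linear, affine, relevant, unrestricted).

counts: r: 1; h: 1; g: 1; p: 1; q (bound): 1; f (bound): 1; r1 (bound): 1; h1 (bound): 1
order of uses: r, h, g, q, p, r1, h1, f
typing: the term checks, with type T1
ordered ✓ (single-use (r, h, g, p, q, f, r1, h1), ordered derivation ok)
linear ✓ (single use per variable (r, h, g, p, q, f, r1, h1))
affine ✓ (at most one use each (r, h, g, p, q, f, r1, h1))
relevant ✓ (r, h, g, p, q, f, r1, h1: all used, weakening unneeded)
unrestricted ✓ (typability at T1 is all that's needed)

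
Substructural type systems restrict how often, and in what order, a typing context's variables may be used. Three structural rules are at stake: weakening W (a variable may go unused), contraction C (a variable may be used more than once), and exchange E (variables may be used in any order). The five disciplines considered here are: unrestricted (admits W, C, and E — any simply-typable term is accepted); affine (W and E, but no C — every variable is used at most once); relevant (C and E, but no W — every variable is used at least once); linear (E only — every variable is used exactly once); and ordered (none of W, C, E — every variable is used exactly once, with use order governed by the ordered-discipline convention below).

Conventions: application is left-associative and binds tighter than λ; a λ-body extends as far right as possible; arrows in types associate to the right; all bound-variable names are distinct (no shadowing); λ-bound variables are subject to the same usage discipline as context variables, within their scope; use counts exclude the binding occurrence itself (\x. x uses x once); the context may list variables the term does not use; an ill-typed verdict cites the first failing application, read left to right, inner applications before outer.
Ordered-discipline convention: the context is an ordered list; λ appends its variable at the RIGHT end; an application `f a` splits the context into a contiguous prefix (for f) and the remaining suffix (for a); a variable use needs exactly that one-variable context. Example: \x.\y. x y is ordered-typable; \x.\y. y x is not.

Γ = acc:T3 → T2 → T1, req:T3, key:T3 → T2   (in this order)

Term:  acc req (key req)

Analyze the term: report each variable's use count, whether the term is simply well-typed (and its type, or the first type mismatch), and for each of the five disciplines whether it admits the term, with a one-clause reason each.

counts: acc ×1, req ×2, key ×1
order of uses: acc, req, key, req
typing: ✓ — T1
ordered ✗ (repeated use of req ×2)
linear ✗ (repeated use of req ×2)
affine ✗ (repeated use of req ×2)
relevant ✓ (acc, req, key: all used, weakening unneeded)
unrestricted ✓ (simply typable at T1; W, C, E all held)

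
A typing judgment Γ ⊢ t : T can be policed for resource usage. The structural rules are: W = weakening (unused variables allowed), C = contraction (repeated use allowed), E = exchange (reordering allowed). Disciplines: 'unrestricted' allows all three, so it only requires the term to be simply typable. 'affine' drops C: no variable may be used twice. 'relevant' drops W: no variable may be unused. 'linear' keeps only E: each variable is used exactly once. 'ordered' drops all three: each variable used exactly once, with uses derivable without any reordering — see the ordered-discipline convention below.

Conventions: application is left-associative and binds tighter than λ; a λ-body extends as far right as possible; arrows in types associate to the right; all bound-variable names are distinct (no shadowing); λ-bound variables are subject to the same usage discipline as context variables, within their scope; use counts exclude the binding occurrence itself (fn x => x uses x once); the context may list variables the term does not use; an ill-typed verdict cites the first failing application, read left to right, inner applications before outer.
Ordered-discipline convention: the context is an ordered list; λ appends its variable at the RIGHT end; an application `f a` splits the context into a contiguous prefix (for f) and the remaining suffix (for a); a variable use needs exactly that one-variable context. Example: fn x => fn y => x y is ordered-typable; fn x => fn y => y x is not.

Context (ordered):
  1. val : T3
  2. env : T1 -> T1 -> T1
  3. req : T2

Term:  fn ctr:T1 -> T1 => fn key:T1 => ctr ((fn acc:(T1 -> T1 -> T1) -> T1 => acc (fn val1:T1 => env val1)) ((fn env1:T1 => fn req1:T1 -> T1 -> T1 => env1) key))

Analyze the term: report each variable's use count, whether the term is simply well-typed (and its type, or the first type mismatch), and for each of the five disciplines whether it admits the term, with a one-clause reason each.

counts: val: 0; env: 1; req: 0; ctr [bound]: 1; key [bound]: 1; acc [bound]: 1; val1 [bound]: 1; env1 [bound]: 1; req1 [bound]: 0
uses in reading order: ctr, acc, env, val1, env1, key
typing: ✓ — (T1 -> T1) -> T1 -> T1
ordered: ✗ — val, req, req1 never used (weakening)
linear: ✗ — val, req, req1 never used (weakening)
affine: ✓ — none of val, env, req, ctr, key, acc, val1, env1, req1 used more than once
relevant: ✗ — val, req, req1 never used (weakening)
unrestricted: ✓ — simply typable at (T1 -> T1) -> T1 -> T1; W, C, E all held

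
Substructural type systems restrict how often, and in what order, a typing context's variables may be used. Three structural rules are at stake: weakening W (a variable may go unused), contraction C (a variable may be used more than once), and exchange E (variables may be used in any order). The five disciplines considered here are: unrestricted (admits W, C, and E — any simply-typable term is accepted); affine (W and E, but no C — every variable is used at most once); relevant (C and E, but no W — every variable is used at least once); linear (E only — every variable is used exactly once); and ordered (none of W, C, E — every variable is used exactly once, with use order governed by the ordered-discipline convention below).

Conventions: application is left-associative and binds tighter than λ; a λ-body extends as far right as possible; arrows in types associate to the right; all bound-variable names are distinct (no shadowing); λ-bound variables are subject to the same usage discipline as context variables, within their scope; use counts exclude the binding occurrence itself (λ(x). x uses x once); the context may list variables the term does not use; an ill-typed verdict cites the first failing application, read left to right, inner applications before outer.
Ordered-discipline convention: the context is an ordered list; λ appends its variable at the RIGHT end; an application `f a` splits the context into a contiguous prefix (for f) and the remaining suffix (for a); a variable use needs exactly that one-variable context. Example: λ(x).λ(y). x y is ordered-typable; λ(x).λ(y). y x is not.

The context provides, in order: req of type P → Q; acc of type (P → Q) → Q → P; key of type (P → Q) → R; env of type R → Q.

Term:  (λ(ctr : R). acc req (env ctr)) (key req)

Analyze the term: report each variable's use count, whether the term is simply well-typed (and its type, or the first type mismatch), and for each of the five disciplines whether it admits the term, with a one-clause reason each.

counts: req ×2; acc ×1; key ×1; env ×1; ctr (λ-bound) ×1
uses in reading order: acc, req, env, ctr, key, req
typing: well-typed at P
ordered: ✗ — needs contraction — req ×2
linear: ✗ — needs contraction — req ×2
affine: ✗ — needs contraction — req ×2
relevant: ✓ — at least one use each (req, acc, key, env, ctr)
unrestricted: ✓ — simply typable at P; W, C, E all held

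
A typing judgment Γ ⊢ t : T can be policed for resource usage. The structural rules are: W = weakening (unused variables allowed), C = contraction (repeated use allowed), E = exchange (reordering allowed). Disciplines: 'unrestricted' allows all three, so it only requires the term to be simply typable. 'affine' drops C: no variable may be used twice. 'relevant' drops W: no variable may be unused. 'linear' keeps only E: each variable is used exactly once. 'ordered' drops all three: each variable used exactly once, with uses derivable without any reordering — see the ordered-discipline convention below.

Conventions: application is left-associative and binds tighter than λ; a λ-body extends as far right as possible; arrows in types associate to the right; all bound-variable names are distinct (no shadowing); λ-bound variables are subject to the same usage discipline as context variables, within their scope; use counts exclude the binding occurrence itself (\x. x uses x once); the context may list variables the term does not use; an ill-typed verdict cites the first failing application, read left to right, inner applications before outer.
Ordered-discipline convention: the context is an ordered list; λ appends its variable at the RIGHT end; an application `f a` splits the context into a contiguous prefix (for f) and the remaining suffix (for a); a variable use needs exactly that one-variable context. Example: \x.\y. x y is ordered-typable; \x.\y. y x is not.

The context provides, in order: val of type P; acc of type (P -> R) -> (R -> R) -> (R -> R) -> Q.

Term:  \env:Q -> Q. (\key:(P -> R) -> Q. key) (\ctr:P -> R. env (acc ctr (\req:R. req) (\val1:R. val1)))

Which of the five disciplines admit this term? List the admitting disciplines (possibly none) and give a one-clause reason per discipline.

admitting disciplines: affine, unrestricted
use counts: val ×0, acc ×1, env (bound) ×1, key (bound) ×1, ctr (bound) ×1, req (bound) ×1, val1 (bound) ×1
use order (left to right): key, env, acc, ctr, req, val1
typing: well-typed at (Q -> Q) -> (P -> R) -> Q
ordered: ✗, needs weakening: val unused
linear: ✗, needs weakening: val unused
affine: ✓, no duplicate uses among val, acc, env, key, ctr, req, val1
relevant: ✗, needs weakening: val unused
unrestricted: ✓, simply typable at (Q -> Q) -> (P -> R) -> Q; W, C, E all held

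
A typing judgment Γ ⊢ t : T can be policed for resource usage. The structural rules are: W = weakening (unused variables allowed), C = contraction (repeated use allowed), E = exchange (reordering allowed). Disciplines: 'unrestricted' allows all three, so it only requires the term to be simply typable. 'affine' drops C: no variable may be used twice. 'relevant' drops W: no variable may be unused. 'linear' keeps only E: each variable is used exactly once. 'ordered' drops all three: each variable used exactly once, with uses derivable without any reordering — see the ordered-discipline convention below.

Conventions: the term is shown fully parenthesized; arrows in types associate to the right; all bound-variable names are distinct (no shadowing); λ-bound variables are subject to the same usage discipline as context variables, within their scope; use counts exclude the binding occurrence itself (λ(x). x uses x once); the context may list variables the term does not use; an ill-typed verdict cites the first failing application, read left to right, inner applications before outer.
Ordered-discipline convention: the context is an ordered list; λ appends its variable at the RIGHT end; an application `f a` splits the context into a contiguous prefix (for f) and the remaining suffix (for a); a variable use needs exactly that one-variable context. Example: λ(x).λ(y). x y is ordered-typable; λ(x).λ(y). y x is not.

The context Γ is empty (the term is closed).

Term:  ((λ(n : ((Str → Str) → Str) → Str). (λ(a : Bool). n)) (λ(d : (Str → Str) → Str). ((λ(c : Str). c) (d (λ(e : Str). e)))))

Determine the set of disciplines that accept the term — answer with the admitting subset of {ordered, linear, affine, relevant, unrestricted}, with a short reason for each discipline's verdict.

admitting disciplines: affine, unrestricted
use counts: n [bound]: 1; a [bound]: 0; d [bound]: 1; c [bound]: 1; e [bound]: 1
uses in reading order: n, c, d, e
typing: ✓ — Bool → ((Str → Str) → Str) → Str
ordered ✗ (needs weakening: a unused)
linear ✗ (needs weakening: a unused)
affine ✓ (at most one use each (n, a, d, c, e))
relevant ✗ (needs weakening: a unused)
unrestricted ✓ (type-checks (Bool → ((Str → Str) → Str) → Str) and nothing is barred)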